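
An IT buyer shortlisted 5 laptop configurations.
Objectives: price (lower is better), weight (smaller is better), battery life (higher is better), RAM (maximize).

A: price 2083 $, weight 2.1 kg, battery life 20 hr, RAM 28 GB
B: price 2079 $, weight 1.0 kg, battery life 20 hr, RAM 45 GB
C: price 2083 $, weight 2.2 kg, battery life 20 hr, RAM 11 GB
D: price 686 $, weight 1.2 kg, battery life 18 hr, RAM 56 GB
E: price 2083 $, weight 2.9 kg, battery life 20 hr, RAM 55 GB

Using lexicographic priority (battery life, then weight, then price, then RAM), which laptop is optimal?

First maximize battery life: best is 20, kept {A, B, C, E}.
Then minimize weight: best is 1.0, kept {B}.

B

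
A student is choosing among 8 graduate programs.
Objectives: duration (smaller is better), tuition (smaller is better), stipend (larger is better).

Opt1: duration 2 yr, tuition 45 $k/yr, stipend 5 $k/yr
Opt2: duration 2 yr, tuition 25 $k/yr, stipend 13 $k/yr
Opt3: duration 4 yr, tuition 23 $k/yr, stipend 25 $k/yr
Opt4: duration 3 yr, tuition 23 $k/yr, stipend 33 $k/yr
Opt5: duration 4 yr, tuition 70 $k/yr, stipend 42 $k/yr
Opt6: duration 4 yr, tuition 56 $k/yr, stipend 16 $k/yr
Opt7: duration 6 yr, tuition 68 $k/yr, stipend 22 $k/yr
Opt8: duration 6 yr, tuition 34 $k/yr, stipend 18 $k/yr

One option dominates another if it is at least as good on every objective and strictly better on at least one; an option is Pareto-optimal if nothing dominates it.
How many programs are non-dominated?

3

Opt1: dominated by Opt2 (duration 2≤2, tuition 25≤45, stipend 13≥5).
Opt2: not dominated.
Opt3: dominated by Opt4 (duration 3≤4, tuition 23≤23, stipend 33≥25).
Opt4: not dominated.
Opt5: not dominated (best stipend).
Opt6: dominated by Opt3 (duration 4≤4, tuition 23≤56, stipend 25≥16).
Opt7: dominated by Opt3 (duration 4≤6, tuition 23≤68, stipend 25≥22).
Opt8: dominated by Opt3 (duration 4≤6, tuition 23≤34, stipend 25≥18).
Pareto-optimal: Opt2, Opt4, Opt5 → 3.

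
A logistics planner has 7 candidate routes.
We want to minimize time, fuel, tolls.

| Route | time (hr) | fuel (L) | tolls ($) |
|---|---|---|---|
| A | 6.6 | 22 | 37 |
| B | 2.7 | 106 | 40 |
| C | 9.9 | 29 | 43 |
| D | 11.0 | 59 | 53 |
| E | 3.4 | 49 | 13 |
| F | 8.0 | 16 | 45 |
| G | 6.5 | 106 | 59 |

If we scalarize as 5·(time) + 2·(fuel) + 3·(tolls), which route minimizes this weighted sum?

E

A: 5·6.6 + 2·22 + 3·37 = 188.0
B: 5·2.7 + 2·106 + 3·40 = 345.5
C: 5·9.9 + 2·29 + 3·43 = 236.5
D: 5·11.0 + 2·59 + 3·53 = 332.0
E: 5·3.4 + 2·49 + 3·13 = 154.0
F: 5·8.0 + 2·16 + 3·45 = 207.0
G: 5·6.5 + 2·106 + 3·59 = 421.5
Lowest: E at 154.0.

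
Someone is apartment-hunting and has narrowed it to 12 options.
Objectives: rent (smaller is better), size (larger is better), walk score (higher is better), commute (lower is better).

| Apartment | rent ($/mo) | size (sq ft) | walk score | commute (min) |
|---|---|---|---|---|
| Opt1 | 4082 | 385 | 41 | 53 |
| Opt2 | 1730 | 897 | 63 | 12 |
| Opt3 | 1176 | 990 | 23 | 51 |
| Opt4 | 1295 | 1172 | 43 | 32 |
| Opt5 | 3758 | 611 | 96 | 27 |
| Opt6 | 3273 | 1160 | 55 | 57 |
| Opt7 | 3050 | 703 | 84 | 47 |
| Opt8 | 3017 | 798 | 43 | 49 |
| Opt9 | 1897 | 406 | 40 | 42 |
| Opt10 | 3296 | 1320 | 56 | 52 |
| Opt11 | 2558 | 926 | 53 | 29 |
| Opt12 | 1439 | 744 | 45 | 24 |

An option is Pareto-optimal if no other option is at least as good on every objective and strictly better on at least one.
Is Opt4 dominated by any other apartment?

Opt1: worse on rent (4082 vs 1295).
Opt2: worse on rent (1730 vs 1295).
Opt3: worse on size (990 vs 1172).
Opt5: worse on rent (3758 vs 1295).
Opt6: worse on rent (3273 vs 1295).
Opt7: worse on rent (3050 vs 1295).
Opt8: worse on rent (3017 vs 1295).
Opt9: worse on rent (1897 vs 1295).
Opt10: worse on rent (3296 vs 1295).
Opt11: worse on rent (2558 vs 1295).
Opt12: worse on rent (1439 vs 1295).
No option is at least as good as Opt4 on every objective and strictly better on one.

No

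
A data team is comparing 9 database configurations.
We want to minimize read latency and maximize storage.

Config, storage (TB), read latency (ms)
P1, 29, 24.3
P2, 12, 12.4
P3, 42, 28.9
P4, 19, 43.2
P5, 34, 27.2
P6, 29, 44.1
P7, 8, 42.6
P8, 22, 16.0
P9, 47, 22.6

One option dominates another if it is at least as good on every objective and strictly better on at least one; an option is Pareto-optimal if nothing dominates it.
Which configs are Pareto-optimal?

P1: dominated by P9 (storage 47≥29, read latency 22.6≤24.3).
P2: not dominated (best read latency).
P3: dominated by P9 (storage 47≥42, read latency 22.6≤28.9).
P4: dominated by P1 (storage 29≥19, read latency 24.3≤43.2).
P5: dominated by P9 (storage 47≥34, read latency 22.6≤27.2).
P6: dominated by P1 (storage 29≥29, read latency 24.3≤44.1).
P7: dominated by P1 (storage 29≥8, read latency 24.3≤42.6).
P8: not dominated.
P9: not dominated (best storage).

P2, P8, P9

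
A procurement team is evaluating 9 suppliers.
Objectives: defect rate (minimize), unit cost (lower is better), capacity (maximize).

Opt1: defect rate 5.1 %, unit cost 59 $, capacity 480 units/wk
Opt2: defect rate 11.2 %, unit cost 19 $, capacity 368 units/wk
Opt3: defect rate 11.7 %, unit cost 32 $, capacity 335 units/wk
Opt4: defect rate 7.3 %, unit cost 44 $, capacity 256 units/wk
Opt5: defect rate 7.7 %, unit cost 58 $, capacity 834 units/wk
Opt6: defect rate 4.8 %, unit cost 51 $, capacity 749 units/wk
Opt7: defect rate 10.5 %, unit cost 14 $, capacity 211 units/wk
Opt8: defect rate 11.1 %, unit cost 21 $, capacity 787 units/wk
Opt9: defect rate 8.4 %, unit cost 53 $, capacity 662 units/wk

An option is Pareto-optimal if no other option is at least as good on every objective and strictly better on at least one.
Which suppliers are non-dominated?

Opt1: dominated by Opt6 (defect rate 4.8≤5.1, unit cost 51≤59, capacity 749≥480).
Opt2: not dominated.
Opt3: dominated by Opt2 (defect rate 11.2≤11.7, unit cost 19≤32, capacity 368≥335).
Opt4: not dominated.
Opt5: not dominated (best capacity).
Opt6: not dominated (best defect rate).
Opt7: not dominated (best unit cost).
Opt8: not dominated.
Opt9: dominated by Opt6 (defect rate 4.8≤8.4, unit cost 51≤53, capacity 749≥662).

Opt2, Opt4, Opt5, Opt6, Opt7, Opt8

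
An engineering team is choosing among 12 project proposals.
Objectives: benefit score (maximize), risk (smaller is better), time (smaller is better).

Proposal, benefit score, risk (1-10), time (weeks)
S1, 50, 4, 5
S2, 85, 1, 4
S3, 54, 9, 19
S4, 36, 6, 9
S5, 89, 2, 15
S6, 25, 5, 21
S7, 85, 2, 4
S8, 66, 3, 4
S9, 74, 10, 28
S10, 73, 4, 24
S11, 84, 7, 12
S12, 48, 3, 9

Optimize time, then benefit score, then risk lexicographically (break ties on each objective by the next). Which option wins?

First minimize time: best is 4, kept {S2, S7, S8}.
Then maximize benefit score: best is 85, kept {S2, S7}.
Then minimize risk: best is 1, kept {S2}.

S2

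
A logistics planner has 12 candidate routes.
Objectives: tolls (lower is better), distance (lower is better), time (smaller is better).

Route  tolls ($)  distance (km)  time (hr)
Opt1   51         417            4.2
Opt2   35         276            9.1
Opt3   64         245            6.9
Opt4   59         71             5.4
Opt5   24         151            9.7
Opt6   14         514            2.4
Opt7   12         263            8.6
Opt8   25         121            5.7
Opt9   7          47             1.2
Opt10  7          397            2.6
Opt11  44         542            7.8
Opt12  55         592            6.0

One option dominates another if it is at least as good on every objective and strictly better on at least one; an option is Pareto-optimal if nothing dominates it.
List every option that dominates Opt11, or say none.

Opt6, Opt8, Opt9, Opt10

Opt6: tolls 14≤44, distance 514≤542, time 2.4≤7.8 — dominates Opt11.
Opt8: tolls 25≤44, distance 121≤542, time 5.7≤7.8 — dominates Opt11.
Opt9: tolls 7≤44, distance 47≤542, time 1.2≤7.8 — dominates Opt11.
Opt10: tolls 7≤44, distance 397≤542, time 2.6≤7.8 — dominates Opt11.
Others (Opt1, Opt2, Opt3, Opt4, Opt5, Opt7, Opt12) are each worse than Opt11 on at least one objective.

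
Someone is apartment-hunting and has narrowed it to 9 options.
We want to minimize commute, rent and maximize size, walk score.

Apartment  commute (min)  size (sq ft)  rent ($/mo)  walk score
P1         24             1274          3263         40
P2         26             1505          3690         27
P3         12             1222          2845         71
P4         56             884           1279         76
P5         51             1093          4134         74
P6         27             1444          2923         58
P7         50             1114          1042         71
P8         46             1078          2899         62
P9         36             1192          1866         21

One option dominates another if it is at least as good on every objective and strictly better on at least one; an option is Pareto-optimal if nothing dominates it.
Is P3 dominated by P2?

P2 vs P3: P2 is worse on commute (26 vs 12), so it does not dominate P3.

No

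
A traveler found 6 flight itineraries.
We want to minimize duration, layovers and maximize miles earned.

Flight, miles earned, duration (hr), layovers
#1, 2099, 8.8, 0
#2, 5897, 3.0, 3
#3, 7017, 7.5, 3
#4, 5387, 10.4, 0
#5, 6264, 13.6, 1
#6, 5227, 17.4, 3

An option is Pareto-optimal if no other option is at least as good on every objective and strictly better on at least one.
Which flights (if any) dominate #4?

#1: worse on miles earned (2099 vs 5387).
#2: worse on layovers (3 vs 0).
#3: worse on layovers (3 vs 0).
#5: worse on duration (13.6 vs 10.4).
#6: worse on miles earned (5227 vs 5387).
No option dominates #4.

none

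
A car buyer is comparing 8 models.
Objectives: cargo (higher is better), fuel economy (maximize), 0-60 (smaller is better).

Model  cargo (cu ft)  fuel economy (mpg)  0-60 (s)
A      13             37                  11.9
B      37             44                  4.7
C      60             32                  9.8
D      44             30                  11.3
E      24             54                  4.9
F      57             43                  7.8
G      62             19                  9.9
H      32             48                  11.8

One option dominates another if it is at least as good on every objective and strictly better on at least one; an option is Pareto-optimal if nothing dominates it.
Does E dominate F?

E vs F: E is worse on cargo (24 vs 57), so it does not dominate F.

No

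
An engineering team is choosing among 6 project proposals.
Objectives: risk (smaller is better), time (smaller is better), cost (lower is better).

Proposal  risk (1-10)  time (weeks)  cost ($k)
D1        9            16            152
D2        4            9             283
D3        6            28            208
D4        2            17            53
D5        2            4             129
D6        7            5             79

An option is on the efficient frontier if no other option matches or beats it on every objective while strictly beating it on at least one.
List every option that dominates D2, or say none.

D5

D5: risk 2≤4, time 4≤9, cost 129≤283 — dominates D2.
Others (D1, D3, D4, D6) are each worse than D2 on at least one objective.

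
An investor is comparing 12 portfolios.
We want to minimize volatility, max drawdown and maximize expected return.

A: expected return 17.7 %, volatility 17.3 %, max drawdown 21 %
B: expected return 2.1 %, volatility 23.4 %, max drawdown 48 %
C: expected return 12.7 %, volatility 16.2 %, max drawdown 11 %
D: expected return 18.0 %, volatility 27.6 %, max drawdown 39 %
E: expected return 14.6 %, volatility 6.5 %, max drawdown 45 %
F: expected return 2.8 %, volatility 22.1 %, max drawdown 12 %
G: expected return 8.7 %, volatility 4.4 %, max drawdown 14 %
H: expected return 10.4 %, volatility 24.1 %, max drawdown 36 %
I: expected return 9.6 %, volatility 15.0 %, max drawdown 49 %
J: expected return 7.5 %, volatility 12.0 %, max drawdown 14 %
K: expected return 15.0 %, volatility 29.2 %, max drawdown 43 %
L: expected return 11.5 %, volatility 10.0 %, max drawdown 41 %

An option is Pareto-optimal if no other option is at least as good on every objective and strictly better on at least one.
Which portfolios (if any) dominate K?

A: expected return 17.7≥15.0, volatility 17.3≤29.2, max drawdown 21≤43 — dominates K.
D: expected return 18.0≥15.0, volatility 27.6≤29.2, max drawdown 39≤43 — dominates K.
Others (B, C, E, F, G, H, I, J, L) are each worse than K on at least one objective.

A, D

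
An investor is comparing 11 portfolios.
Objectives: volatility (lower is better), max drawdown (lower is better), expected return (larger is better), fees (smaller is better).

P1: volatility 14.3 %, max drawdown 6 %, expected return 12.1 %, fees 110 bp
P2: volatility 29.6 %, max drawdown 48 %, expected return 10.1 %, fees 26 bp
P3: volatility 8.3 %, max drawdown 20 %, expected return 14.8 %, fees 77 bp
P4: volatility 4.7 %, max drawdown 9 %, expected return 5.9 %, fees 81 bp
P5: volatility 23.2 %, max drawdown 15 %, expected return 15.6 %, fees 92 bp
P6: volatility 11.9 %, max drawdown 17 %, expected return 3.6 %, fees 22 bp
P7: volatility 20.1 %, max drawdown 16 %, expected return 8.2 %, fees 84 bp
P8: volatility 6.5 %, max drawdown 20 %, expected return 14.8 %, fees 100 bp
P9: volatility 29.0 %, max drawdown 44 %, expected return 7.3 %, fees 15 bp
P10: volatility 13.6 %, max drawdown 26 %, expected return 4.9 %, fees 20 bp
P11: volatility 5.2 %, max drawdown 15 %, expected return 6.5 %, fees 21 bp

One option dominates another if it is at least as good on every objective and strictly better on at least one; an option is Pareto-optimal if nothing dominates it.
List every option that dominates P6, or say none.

P11: volatility 5.2≤11.9, max drawdown 15≤17, expected return 6.5≥3.6, fees 21≤22 — dominates P6.
Others (P1, P2, P3, P4, P5, P7, P8, P9, P10) are each worse than P6 on at least one objective.

P11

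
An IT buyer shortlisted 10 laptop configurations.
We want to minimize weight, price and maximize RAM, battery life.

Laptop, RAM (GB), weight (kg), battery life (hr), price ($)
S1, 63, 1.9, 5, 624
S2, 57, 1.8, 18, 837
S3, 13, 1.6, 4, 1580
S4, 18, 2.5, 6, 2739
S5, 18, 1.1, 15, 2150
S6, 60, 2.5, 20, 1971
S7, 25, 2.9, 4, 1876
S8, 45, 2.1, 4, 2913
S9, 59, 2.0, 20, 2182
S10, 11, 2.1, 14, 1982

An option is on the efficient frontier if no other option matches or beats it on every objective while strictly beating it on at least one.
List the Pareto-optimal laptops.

S1, S2, S3, S5, S6, S9

S1: not dominated (best RAM).
S2: not dominated.
S3: not dominated.
S4: dominated by S2 (RAM 57≥18, weight 1.8≤2.5, battery life 18≥6, price 837≤2739).
S5: not dominated (best weight).
S6: not dominated.
S7: dominated by S1 (RAM 63≥25, weight 1.9≤2.9, battery life 5≥4, price 624≤1876).
S8: dominated by S1 (RAM 63≥45, weight 1.9≤2.1, battery life 5≥4, price 624≤2913).
S9: not dominated.
S10: dominated by S2 (RAM 57≥11, weight 1.8≤2.1, battery life 18≥14, price 837≤1982).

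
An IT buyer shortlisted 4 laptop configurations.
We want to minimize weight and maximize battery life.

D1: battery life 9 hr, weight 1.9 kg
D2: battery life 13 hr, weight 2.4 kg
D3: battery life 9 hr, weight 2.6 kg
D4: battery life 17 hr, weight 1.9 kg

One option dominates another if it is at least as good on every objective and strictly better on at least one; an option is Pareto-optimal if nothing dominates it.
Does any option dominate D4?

No

D1: worse on battery life (9 vs 17).
D2: worse on battery life (13 vs 17).
D3: worse on battery life (9 vs 17).
No option is at least as good as D4 on every objective and strictly better on one.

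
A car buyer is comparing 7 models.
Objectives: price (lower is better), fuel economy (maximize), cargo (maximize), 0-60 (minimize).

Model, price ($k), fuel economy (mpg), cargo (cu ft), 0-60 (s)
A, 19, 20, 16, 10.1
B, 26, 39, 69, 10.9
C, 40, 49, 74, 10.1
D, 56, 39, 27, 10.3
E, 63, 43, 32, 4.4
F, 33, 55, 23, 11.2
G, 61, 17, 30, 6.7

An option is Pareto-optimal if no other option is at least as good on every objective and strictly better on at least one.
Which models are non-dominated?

A: not dominated (best price).
B: not dominated.
C: not dominated (best cargo).
D: dominated by C (price 40≤56, fuel economy 49≥39, cargo 74≥27, 0-60 10.1≤10.3).
E: not dominated (best 0-60).
F: not dominated (best fuel economy).
G: not dominated.

A, B, C, E, F, G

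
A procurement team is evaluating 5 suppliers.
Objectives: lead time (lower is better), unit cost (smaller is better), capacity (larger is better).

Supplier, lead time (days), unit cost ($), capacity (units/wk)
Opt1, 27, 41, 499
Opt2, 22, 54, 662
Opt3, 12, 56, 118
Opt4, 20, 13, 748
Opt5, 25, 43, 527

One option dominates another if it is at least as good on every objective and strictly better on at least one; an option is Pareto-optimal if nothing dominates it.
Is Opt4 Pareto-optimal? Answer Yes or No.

Yes

Opt1: worse on lead time (27 vs 20).
Opt2: worse on lead time (22 vs 20).
Opt3: worse on unit cost (56 vs 13).
Opt5: worse on lead time (25 vs 20).
No option is at least as good as Opt4 on every objective and strictly better on one.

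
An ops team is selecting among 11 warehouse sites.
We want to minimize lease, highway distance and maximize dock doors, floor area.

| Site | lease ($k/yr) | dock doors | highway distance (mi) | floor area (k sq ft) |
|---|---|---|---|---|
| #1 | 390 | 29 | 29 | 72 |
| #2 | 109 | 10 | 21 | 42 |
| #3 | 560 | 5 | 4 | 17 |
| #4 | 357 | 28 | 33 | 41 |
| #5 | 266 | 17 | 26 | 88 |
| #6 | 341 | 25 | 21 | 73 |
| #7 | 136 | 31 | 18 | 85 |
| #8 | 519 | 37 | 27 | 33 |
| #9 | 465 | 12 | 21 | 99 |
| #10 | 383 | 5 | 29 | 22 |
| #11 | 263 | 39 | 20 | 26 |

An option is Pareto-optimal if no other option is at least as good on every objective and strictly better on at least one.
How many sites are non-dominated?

7

#1: dominated by #7 (lease 136≤390, dock doors 31≥29, highway distance 18≤29, floor area 85≥72).
#2: not dominated (best lease).
#3: not dominated (best highway distance).
#4: dominated by #7 (lease 136≤357, dock doors 31≥28, highway distance 18≤33, floor area 85≥41).
#5: not dominated.
#6: dominated by #7 (lease 136≤341, dock doors 31≥25, highway distance 18≤21, floor area 85≥73).
#7: not dominated.
#8: not dominated.
#9: not dominated (best floor area).
#10: dominated by #2 (lease 109≤383, dock doors 10≥5, highway distance 21≤29, floor area 42≥22).
#11: not dominated (best dock doors).
Pareto-optimal: #2, #3, #5, #7, #8, #9, #11 → 7.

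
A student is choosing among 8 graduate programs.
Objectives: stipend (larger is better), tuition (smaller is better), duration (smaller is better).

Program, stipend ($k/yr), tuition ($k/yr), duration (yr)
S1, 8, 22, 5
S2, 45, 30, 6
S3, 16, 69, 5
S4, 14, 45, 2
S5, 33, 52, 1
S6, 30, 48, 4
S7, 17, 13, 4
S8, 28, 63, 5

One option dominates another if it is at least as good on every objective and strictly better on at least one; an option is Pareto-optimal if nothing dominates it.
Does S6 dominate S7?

No

S6 vs S7: S6 is worse on tuition (48 vs 13), so it does not dominate S7.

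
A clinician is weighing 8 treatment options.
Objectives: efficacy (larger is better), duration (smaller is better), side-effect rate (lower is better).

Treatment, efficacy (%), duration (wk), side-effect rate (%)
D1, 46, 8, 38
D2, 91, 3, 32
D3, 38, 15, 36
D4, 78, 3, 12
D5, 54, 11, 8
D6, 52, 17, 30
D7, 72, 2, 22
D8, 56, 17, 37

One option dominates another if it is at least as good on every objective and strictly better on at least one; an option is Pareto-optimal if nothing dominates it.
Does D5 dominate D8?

No

D5 vs D8: D5 is worse on efficacy (54 vs 56), so it does not dominate D8.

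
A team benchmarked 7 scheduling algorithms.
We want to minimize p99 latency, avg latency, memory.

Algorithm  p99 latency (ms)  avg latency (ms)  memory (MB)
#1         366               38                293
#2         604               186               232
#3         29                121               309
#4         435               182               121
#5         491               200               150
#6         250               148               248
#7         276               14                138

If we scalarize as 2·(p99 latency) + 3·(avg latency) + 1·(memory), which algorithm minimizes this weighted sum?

#3

#1: 2·366 + 3·38 + 1·293 = 1139
#2: 2·604 + 3·186 + 1·232 = 1998
#3: 2·29 + 3·121 + 1·309 = 730
#4: 2·435 + 3·182 + 1·121 = 1537
#5: 2·491 + 3·200 + 1·150 = 1732
#6: 2·250 + 3·148 + 1·248 = 1192
#7: 2·276 + 3·14 + 1·138 = 732
Lowest: #3 at 730.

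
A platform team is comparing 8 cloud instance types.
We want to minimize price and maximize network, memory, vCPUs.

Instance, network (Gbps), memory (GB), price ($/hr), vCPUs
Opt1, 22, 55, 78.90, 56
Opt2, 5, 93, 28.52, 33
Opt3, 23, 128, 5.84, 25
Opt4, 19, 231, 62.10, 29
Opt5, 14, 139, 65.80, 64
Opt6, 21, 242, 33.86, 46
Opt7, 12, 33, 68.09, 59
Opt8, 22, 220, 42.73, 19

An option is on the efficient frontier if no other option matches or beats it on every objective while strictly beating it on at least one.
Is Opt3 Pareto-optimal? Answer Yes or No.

Yes

Opt1: worse on network (22 vs 23).
Opt2: worse on network (5 vs 23).
Opt4: worse on network (19 vs 23).
Opt5: worse on network (14 vs 23).
Opt6: worse on network (21 vs 23).
Opt7: worse on network (12 vs 23).
Opt8: worse on network (22 vs 23).
No option is at least as good as Opt3 on every objective and strictly better on one.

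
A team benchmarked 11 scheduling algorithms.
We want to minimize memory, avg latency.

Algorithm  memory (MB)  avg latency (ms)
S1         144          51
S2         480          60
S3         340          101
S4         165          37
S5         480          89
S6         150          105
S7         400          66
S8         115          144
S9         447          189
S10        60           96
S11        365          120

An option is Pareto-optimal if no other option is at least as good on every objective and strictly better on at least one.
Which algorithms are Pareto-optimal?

S1: not dominated.
S2: dominated by S1 (memory 144≤480, avg latency 51≤60).
S3: dominated by S1 (memory 144≤340, avg latency 51≤101).
S4: not dominated (best avg latency).
S5: dominated by S1 (memory 144≤480, avg latency 51≤89).
S6: dominated by S1 (memory 144≤150, avg latency 51≤105).
S7: dominated by S1 (memory 144≤400, avg latency 51≤66).
S8: dominated by S10 (memory 60≤115, avg latency 96≤144).
S9: dominated by S1 (memory 144≤447, avg latency 51≤189).
S10: not dominated (best memory).
S11: dominated by S1 (memory 144≤365, avg latency 51≤120).

S1, S4, S10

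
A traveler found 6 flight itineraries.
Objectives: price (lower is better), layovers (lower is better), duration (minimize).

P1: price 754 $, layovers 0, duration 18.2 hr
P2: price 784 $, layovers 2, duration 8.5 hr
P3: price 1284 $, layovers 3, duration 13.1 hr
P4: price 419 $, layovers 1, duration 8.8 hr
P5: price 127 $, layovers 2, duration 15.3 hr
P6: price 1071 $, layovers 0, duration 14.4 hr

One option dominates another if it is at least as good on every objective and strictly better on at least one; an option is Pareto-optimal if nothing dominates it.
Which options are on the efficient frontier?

P1: not dominated.
P2: not dominated (best duration).
P3: dominated by P2 (price 784≤1284, layovers 2≤3, duration 8.5≤13.1).
P4: not dominated.
P5: not dominated (best price).
P6: not dominated.

P1, P2, P4, P5, P6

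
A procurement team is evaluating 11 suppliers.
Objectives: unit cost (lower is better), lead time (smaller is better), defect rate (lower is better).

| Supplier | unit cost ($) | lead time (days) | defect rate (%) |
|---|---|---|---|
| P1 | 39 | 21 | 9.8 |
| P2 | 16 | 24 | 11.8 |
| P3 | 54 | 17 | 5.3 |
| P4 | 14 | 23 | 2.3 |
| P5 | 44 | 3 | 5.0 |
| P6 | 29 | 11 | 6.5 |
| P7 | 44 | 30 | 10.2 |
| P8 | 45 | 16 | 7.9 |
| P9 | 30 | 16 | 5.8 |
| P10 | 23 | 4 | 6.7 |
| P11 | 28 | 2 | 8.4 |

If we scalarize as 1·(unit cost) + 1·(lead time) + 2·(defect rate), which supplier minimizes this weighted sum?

P10

P1: 1·39 + 1·21 + 2·9.8 = 79.6
P2: 1·16 + 1·24 + 2·11.8 = 63.6
P3: 1·54 + 1·17 + 2·5.3 = 81.6
P4: 1·14 + 1·23 + 2·2.3 = 41.6
P5: 1·44 + 1·3 + 2·5.0 = 57.0
P6: 1·29 + 1·11 + 2·6.5 = 53.0
P7: 1·44 + 1·30 + 2·10.2 = 94.4
P8: 1·45 + 1·16 + 2·7.9 = 76.8
P9: 1·30 + 1·16 + 2·5.8 = 57.6
P10: 1·23 + 1·4 + 2·6.7 = 40.4
P11: 1·28 + 1·2 + 2·8.4 = 46.8
Lowest: P10 at 40.4.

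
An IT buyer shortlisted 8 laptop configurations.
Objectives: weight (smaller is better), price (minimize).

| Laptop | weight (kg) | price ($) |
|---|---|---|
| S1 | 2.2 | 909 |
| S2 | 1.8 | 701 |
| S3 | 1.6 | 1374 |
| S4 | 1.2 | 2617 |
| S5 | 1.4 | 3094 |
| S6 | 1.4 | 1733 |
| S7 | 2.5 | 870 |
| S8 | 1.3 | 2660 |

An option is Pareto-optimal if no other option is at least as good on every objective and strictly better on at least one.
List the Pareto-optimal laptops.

S2, S3, S4, S6

S1: dominated by S2 (weight 1.8≤2.2, price 701≤909).
S2: not dominated (best price).
S3: not dominated.
S4: not dominated (best weight).
S5: dominated by S4 (weight 1.2≤1.4, price 2617≤3094).
S6: not dominated.
S7: dominated by S2 (weight 1.8≤2.5, price 701≤870).
S8: dominated by S4 (weight 1.2≤1.3, price 2617≤2660).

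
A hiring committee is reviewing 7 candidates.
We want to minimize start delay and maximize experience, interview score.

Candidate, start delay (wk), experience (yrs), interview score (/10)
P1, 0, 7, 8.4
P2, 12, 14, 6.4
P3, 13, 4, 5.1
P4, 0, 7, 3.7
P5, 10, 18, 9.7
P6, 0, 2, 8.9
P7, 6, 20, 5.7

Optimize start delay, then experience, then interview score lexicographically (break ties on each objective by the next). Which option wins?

P1

First minimize start delay: best is 0, kept {P1, P4, P6}.
Then maximize experience: best is 7, kept {P1, P4}.
Then maximize interview score: best is 8.4, kept {P1}.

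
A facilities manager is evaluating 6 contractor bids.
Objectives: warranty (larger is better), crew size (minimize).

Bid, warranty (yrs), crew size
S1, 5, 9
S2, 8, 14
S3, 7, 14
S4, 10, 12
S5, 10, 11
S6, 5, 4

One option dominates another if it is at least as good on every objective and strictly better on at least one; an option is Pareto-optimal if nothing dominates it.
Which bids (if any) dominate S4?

S5: warranty 10≥10, crew size 11≤12 — dominates S4.
Others (S1, S2, S3, S6) are each worse than S4 on at least one objective.

S5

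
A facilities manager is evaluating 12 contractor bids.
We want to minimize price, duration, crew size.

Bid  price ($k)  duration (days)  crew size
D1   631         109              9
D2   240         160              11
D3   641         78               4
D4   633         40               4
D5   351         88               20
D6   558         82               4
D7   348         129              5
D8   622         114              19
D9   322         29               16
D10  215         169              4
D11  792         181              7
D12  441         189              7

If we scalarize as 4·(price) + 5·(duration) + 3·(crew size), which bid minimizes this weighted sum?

D9

D1: 4·631 + 5·109 + 3·9 = 3096
D2: 4·240 + 5·160 + 3·11 = 1793
D3: 4·641 + 5·78 + 3·4 = 2966
D4: 4·633 + 5·40 + 3·4 = 2744
D5: 4·351 + 5·88 + 3·20 = 1904
D6: 4·558 + 5·82 + 3·4 = 2654
D7: 4·348 + 5·129 + 3·5 = 2052
D8: 4·622 + 5·114 + 3·19 = 3115
D9: 4·322 + 5·29 + 3·16 = 1481
D10: 4·215 + 5·169 + 3·4 = 1717
D11: 4·792 + 5·181 + 3·7 = 4094
D12: 4·441 + 5·189 + 3·7 = 2730
Lowest: D9 at 1481.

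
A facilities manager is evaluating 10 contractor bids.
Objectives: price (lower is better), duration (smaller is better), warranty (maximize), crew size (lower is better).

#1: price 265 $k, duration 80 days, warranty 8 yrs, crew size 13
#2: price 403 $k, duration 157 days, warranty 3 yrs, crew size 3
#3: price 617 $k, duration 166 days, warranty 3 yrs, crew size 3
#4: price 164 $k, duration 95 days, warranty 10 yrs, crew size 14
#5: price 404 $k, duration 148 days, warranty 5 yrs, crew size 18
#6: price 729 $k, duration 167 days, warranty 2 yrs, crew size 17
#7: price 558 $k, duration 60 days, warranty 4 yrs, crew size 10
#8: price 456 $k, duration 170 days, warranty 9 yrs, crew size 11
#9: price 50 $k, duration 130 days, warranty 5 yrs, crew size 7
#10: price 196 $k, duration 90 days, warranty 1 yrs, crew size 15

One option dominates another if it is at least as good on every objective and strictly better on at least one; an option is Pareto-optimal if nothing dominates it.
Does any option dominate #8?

#1: worse on warranty (8 vs 9).
#2: worse on warranty (3 vs 9).
#3: worse on price (617 vs 456).
#4: worse on crew size (14 vs 11).
#5: worse on warranty (5 vs 9).
#6: worse on price (729 vs 456).
#7: worse on price (558 vs 456).
#9: worse on warranty (5 vs 9).
#10: worse on warranty (1 vs 9).
No option is at least as good as #8 on every objective and strictly better on one.

No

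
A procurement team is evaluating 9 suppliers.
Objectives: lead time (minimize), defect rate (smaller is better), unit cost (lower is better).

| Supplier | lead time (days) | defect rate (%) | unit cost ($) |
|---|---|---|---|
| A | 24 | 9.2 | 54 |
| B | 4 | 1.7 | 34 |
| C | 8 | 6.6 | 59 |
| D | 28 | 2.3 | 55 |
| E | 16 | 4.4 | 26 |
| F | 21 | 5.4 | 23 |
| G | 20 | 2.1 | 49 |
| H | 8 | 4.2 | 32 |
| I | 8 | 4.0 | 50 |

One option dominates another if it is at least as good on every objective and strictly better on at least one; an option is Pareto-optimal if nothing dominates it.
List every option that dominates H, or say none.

A: worse on lead time (24 vs 8).
B: worse on unit cost (34 vs 32).
C: worse on defect rate (6.6 vs 4.2).
D: worse on lead time (28 vs 8).
E: worse on lead time (16 vs 8).
F: worse on lead time (21 vs 8).
G: worse on lead time (20 vs 8).
I: worse on unit cost (50 vs 32).
No option dominates H.

none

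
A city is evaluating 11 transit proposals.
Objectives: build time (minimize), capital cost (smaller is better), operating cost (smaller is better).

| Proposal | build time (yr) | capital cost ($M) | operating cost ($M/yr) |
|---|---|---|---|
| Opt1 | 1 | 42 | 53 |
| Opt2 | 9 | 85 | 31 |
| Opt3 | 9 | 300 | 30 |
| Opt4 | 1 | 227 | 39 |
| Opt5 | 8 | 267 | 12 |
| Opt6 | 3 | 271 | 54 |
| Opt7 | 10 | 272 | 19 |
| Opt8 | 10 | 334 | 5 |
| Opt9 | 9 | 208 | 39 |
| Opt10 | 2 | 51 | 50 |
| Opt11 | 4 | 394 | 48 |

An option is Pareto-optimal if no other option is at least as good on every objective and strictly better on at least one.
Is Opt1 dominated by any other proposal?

No

Opt2: worse on build time (9 vs 1).
Opt3: worse on build time (9 vs 1).
Opt4: worse on capital cost (227 vs 42).
Opt5: worse on build time (8 vs 1).
Opt6: worse on build time (3 vs 1).
Opt7: worse on build time (10 vs 1).
Opt8: worse on build time (10 vs 1).
Opt9: worse on build time (9 vs 1).
Opt10: worse on build time (2 vs 1).
Opt11: worse on build time (4 vs 1).
No option is at least as good as Opt1 on every objective and strictly better on one.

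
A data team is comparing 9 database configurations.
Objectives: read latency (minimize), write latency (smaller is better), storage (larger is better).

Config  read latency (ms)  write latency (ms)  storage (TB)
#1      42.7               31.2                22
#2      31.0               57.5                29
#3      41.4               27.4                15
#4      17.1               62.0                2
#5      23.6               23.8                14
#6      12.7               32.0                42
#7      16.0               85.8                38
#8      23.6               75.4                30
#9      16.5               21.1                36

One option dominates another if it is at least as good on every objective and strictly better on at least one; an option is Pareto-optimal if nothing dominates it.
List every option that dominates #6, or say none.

#1: worse on read latency (42.7 vs 12.7).
#2: worse on read latency (31.0 vs 12.7).
#3: worse on read latency (41.4 vs 12.7).
#4: worse on read latency (17.1 vs 12.7).
#5: worse on read latency (23.6 vs 12.7).
#7: worse on read latency (16.0 vs 12.7).
#8: worse on read latency (23.6 vs 12.7).
#9: worse on read latency (16.5 vs 12.7).
No option dominates #6.

none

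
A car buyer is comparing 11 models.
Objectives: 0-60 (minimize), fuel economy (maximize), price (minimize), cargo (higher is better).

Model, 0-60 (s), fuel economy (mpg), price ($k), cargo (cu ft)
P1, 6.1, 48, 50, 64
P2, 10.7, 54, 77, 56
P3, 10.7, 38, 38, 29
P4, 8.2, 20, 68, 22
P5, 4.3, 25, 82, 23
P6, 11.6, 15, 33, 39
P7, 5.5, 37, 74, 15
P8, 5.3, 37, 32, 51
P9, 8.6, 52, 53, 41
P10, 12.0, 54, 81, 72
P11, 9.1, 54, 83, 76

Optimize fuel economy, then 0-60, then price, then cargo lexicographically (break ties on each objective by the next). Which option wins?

First maximize fuel economy: best is 54, kept {P2, P10, P11}.
Then minimize 0-60: best is 9.1, kept {P11}.

P11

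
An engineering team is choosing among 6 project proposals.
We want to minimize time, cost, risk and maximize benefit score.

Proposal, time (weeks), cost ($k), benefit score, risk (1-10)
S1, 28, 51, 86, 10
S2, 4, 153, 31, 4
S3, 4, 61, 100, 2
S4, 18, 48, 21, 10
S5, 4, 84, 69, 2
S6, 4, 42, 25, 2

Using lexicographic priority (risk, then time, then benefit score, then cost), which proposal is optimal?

First minimize risk: best is 2, kept {S3, S5, S6}.
Then minimize time: best is 4, kept {S3, S5, S6}.
Then maximize benefit score: best is 100, kept {S3}.

S3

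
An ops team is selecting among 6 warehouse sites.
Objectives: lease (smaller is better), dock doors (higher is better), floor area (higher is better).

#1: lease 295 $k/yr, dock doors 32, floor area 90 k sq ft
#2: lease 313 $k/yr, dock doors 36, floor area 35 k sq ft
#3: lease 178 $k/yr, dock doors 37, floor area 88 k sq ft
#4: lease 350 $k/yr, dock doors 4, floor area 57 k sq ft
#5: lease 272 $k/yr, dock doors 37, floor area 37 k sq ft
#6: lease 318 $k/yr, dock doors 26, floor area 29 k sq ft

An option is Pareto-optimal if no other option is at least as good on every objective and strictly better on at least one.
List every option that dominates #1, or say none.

#2: worse on lease (313 vs 295).
#3: worse on floor area (88 vs 90).
#4: worse on lease (350 vs 295).
#5: worse on floor area (37 vs 90).
#6: worse on lease (318 vs 295).
No option dominates #1.

none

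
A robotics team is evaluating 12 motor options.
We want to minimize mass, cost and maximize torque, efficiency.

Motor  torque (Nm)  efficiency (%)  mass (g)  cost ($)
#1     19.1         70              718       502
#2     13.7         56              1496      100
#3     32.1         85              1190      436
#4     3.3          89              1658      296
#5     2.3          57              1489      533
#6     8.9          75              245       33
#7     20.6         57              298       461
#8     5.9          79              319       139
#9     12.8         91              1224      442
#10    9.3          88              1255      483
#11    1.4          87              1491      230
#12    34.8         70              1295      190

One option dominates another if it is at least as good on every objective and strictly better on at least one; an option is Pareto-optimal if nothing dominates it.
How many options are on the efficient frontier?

10

#1: not dominated.
#2: not dominated.
#3: not dominated.
#4: not dominated.
#5: dominated by #1 (torque 19.1≥2.3, efficiency 70≥57, mass 718≤1489, cost 502≤533).
#6: not dominated (best mass).
#7: not dominated.
#8: not dominated.
#9: not dominated (best efficiency).
#10: dominated by #9 (torque 12.8≥9.3, efficiency 91≥88, mass 1224≤1255, cost 442≤483).
#11: not dominated.
#12: not dominated (best torque).
Pareto-optimal: #1, #2, #3, #4, #6, #7, #8, #9, #11, #12 → 10.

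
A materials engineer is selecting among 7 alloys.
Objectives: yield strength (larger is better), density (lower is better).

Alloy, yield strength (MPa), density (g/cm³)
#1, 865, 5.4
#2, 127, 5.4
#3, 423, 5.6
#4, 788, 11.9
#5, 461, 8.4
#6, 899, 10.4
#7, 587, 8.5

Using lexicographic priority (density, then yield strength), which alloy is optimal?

#1

First minimize density: best is 5.4, kept {#1, #2}.
Then maximize yield strength: best is 865, kept {#1}.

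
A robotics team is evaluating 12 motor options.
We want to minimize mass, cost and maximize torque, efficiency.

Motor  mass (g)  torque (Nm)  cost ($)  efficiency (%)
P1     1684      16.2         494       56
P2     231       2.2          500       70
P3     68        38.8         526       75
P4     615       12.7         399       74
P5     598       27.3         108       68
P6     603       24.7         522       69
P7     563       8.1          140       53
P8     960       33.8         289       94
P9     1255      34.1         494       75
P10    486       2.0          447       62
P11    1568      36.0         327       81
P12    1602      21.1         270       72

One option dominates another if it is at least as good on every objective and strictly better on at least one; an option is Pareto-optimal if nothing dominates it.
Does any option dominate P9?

P1: worse on mass (1684 vs 1255).
P2: worse on torque (2.2 vs 34.1).
P3: worse on cost (526 vs 494).
P4: worse on torque (12.7 vs 34.1).
P5: worse on torque (27.3 vs 34.1).
P6: worse on torque (24.7 vs 34.1).
P7: worse on torque (8.1 vs 34.1).
P8: worse on torque (33.8 vs 34.1).
P10: worse on torque (2.0 vs 34.1).
P11: worse on mass (1568 vs 1255).
P12: worse on mass (1602 vs 1255).
No option is at least as good as P9 on every objective and strictly better on one.

No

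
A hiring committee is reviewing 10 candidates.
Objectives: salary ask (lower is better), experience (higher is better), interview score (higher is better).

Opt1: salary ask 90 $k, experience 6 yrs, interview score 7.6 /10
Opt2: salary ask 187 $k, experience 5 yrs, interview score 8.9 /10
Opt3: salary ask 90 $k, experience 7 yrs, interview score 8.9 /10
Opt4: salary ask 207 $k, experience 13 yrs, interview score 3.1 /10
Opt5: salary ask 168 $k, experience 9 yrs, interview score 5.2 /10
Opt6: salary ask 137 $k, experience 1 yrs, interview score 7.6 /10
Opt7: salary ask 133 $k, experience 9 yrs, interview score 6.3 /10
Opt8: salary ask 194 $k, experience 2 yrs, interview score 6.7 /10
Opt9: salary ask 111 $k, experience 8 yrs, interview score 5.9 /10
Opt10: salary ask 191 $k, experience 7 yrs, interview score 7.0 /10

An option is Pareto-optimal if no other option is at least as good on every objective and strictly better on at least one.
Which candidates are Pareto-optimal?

Opt1: dominated by Opt3 (salary ask 90≤90, experience 7≥6, interview score 8.9≥7.6).
Opt2: dominated by Opt3 (salary ask 90≤187, experience 7≥5, interview score 8.9≥8.9).
Opt3: not dominated.
Opt4: not dominated (best experience).
Opt5: dominated by Opt7 (salary ask 133≤168, experience 9≥9, interview score 6.3≥5.2).
Opt6: dominated by Opt1 (salary ask 90≤137, experience 6≥1, interview score 7.6≥7.6).
Opt7: not dominated.
Opt8: dominated by Opt1 (salary ask 90≤194, experience 6≥2, interview score 7.6≥6.7).
Opt9: not dominated.
Opt10: dominated by Opt3 (salary ask 90≤191, experience 7≥7, interview score 8.9≥7.0).

Opt3, Opt4, Opt7, Opt9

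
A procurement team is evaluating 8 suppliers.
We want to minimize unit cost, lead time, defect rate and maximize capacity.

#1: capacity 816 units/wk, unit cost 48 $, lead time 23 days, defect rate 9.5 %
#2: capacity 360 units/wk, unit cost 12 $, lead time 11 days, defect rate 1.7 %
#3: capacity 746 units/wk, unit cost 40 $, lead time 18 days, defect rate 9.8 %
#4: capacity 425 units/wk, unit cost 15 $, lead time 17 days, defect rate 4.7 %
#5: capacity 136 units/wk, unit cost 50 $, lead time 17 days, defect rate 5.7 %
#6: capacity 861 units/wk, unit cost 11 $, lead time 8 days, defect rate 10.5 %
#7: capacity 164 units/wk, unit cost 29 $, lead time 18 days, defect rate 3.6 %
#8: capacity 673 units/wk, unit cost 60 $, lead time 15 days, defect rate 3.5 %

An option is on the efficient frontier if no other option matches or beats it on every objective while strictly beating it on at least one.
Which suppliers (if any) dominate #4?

none

#1: worse on unit cost (48 vs 15).
#2: worse on capacity (360 vs 425).
#3: worse on unit cost (40 vs 15).
#5: worse on capacity (136 vs 425).
#6: worse on defect rate (10.5 vs 4.7).
#7: worse on capacity (164 vs 425).
#8: worse on unit cost (60 vs 15).
No option dominates #4.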